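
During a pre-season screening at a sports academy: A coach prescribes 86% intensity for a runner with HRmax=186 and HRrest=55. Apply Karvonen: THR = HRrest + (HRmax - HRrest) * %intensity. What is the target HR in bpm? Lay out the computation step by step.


Heart rate reserve = 186 - 55 = 131
Intensity fraction = 86 / 100 = 0.86
THR = 55 + 131 * 0.86 = 167.66 bpm

167.66 bpm


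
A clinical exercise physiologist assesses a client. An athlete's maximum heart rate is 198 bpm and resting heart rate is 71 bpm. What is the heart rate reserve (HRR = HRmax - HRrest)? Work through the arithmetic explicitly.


HRR = HRmax - HRrest
= 198 - 71
= 127 bpm

127 bpm


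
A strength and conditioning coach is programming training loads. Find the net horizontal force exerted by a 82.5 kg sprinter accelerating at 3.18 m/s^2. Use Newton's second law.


Newton's second law: F = m * a
F = 82.5 * 3.18 = 262.35 N

262.35 N


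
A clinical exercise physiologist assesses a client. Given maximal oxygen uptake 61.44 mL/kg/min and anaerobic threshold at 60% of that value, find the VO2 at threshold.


Percentage as decimal = 0.6
VO2 at AT = 61.44 * 0.6 = 36.86 mL/kg/min

36.86 mL/kg/min


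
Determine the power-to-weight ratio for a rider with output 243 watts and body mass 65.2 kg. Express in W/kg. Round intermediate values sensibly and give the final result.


P/W = 243 / 65.2 = 3.727 W/kg

3.727 W/kg


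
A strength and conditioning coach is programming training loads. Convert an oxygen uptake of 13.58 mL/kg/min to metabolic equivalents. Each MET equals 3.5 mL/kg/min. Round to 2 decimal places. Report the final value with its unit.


One MET = 3.5 mL/kg/min
Number of METs = 13.58 / 3.5
= 3.88 METs

3.88 METs


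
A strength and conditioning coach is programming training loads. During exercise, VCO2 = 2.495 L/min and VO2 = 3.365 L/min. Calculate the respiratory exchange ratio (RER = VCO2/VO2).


RER = VCO2 / VO2
= 2.495 / 3.365
= 0.7415

0.7415


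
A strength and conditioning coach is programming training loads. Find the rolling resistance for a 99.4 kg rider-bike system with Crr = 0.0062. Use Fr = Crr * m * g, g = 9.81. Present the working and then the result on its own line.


m * g = 99.4 * 9.81 = 975.114 N
Fr = 0.0062 * 975.114 = 6.046 N

6.046 N


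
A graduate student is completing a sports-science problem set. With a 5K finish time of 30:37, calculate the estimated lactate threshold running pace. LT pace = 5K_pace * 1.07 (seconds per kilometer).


Race duration = 1837 s for 5 km
Average pace = 1837 / 5 = 367.4 s/km
LT pace = 367.4 * 1.07
= 393.12 s/km

393.12 s/km


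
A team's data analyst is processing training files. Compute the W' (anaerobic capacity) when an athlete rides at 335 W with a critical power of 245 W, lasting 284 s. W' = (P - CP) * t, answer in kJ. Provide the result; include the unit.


Above-CP power = 90 W
Duration = 284 s
W' = 90 * 284 = 25560 J
Convert: 25560 / 1000 = 25.56 kJ

25.56 kJ


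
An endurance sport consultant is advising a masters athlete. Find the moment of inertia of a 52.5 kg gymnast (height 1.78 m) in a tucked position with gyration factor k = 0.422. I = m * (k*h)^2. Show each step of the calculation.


Radius of gyration = 0.422 * 1.78 = 0.75116 m
I = 52.5 * 0.75116^2
= 52.5 * 0.564241
= 29.623 kg*m^2

29.623 kg*m^2


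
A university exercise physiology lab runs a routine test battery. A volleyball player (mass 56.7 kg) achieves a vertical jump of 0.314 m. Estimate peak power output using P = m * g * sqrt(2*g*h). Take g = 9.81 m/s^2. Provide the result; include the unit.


2 * g * h = 2 * 9.81 * 0.314 = 6.16068
sqrt(6.16068) = 2.482072 m/s
P = 56.7 * 9.81 * 2.482072 = 1380.6 W

1380.6 W


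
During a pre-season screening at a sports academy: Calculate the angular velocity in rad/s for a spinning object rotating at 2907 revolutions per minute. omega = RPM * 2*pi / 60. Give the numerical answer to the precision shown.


omega = RPM * 2*pi / 60
= 2907 * 6.28318531 / 60
= 304.42 rad/s

304.42 rad/s


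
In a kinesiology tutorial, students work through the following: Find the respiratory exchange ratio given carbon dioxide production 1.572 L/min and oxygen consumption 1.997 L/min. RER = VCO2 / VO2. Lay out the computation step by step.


VCO2 = 1.572 L/min
VO2 = 1.997 L/min
RER = 1.572 / 1.997 = 0.7872

0.7872


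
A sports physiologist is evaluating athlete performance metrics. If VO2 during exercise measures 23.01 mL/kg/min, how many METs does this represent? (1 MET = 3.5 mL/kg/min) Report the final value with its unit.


METs = VO2 / 3.5 = 23.01 / 3.5 = 6.57

6.57 METs


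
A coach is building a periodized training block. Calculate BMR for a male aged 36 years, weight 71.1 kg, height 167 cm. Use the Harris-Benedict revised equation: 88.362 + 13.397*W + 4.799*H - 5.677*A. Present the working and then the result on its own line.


Substituting values:
W term = 13.397 * 71.1 = 952.5267
H term = 4.799 * 167 = 801.433
A term = 5.677 * 36 = 204.372
BMR = 1637.95 kcal/day

1637.95 kcal/day


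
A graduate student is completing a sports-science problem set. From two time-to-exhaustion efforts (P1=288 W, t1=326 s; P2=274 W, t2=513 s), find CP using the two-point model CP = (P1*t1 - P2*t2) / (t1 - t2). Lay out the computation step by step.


Work in trial 1 = 93888 J
Work in trial 2 = 140562 J
Delta work = -46674 J
Delta time = -187 s
CP = -46674 / -187 = 249.59 W

249.59 W


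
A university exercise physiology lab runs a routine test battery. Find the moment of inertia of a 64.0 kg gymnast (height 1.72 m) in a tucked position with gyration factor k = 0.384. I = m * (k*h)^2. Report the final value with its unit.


Radius of gyration = 0.384 * 1.72 = 0.66048 m
I = 64.0 * 0.66048^2
= 64.0 * 0.436234
= 27.919 kg*m^2

27.919 kg*m^2


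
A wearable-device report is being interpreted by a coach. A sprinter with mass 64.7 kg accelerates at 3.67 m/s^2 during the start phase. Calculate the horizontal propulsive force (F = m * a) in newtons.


F = m * a
= 64.7 * 3.67
= 237.45 N

237.45 N


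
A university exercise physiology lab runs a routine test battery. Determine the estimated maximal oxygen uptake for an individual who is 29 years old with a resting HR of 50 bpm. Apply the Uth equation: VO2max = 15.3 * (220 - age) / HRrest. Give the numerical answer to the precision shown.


HRmax = 220 - 29 = 191
VO2max = 15.3 * (191 / 50)
= 15.3 * 3.82
= 58.45 mL/kg/min

58.45 mL/kg/min


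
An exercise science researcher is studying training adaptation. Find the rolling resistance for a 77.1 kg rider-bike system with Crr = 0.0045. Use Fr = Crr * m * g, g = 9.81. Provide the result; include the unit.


m * g = 77.1 * 9.81 = 756.351 N
Fr = 0.0045 * 756.351 = 3.404 N

3.404 N


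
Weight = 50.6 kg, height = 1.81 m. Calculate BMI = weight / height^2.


height^2 = 1.81^2 = 3.2761
BMI = 50.6 / 3.2761 = 15.45 kg/m^2

15.45 kg/m^2


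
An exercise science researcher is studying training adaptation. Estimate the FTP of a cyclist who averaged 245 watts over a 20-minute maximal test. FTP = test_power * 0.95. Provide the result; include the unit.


FTP = 245 * 0.95 = 232.75 W

232.75 W


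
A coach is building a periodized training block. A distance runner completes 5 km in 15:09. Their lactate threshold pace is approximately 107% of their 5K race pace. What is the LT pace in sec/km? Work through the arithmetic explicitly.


Convert to seconds: 15 min 9 s = 909 s
Pace per km = 909 / 5 = 181.8 s/km
LT pace = 181.8 * 1.07 = 194.53 s/km

194.53 s/km


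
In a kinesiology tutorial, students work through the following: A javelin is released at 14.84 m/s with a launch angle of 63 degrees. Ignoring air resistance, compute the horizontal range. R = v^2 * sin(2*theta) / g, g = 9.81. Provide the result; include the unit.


Launch speed squared = 220.2256
sin(2 * 63 deg) = 0.809017
Range = 220.2256 * 0.809017 / 9.81
= 18.162 m

18.162 m


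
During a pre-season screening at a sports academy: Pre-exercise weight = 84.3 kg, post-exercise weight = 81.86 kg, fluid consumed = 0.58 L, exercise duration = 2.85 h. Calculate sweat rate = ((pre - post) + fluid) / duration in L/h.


Weight loss = 84.3 - 81.86 = 2.44 kg (approx L)
Total sweat = 2.44 + 0.58 = 3.02 L
Sweat rate = 3.02 / 2.85 = 1.06 L/h

1.06 L/h


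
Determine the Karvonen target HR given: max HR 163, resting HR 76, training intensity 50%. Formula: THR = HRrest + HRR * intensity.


HRR = HRmax - HRrest = 163 - 76 = 87
THR = 76 + 87 * 0.5
= 119.5 bpm

119.5 bpm


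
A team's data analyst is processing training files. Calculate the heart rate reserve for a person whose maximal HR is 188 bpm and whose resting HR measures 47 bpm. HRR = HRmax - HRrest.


HRmax = 188 bpm
HRrest = 47 bpm
HRR = 188 - 47 = 141 bpm

141 bpm


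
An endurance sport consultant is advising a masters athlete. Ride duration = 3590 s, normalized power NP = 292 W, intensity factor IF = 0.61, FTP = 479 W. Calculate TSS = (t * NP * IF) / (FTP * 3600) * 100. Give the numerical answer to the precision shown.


Numerator = 3590 * 292 * 0.61 = 639450.8
Denominator = 479 * 3600 = 1724400
TSS = 639450.8 / 1724400 * 100
= 37.08

37.08 TSS


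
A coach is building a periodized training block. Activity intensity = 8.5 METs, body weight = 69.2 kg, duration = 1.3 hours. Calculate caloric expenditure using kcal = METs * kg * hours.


kcal = 8.5 * 69.2 * 1.3
= 588.2 * 1.3
= 764.66 kcal

764.66 kcal


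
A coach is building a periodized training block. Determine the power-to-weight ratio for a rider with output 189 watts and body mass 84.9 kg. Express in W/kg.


P/W = 189 / 84.9 = 2.226 W/kg

2.226 W/kg


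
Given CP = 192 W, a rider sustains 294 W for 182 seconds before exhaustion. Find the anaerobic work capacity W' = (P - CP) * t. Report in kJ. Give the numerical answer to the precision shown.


Excess power = 294 - 192 = 102 W
Work above CP = 102 * 182 = 18564 J
W' = 18.564 kJ

18.564 kJ


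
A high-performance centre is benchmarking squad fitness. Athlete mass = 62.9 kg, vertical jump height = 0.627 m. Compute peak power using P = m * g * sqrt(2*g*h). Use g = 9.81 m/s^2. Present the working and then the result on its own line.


sqrt(2 * 9.81 * 0.627) = sqrt(12.30174) = 3.507384 m/s
P = 62.9 * 9.81 * 3.507384
= 2164.23 W

2164.23 W


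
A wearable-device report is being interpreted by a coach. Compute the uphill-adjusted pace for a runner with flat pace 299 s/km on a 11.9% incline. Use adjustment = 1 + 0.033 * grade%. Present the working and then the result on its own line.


Adjustment factor = 1 + 0.033 * 11.9 = 1.3927
Grade-adjusted pace = 299 * 1.3927 = 416.42 s/km

416.42 s/km


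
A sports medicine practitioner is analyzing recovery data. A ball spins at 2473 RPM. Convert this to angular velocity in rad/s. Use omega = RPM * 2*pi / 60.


omega = 2473 * 2 * pi / 60
= 2473 * 6.28318531 / 60
= 15538.317 / 60
= 258.972 rad/s

258.972 rad/s


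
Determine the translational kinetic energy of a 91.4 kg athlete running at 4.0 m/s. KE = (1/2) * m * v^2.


KE = 0.5 * m * v^2
= 0.5 * 91.4 * 4.0^2
= 0.5 * 91.4 * 16.0
= 731.2 J

731.2 J


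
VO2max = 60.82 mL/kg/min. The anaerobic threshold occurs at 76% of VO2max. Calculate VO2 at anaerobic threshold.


AT fraction = 76 / 100 = 0.76
AT VO2 = 60.82 * 0.76
= 46.22 mL/kg/min

46.22 mL/kg/min


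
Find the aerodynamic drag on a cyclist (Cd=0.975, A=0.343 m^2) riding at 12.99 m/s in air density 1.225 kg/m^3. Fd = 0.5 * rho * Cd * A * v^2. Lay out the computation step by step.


Fd = 0.5 * 1.225 * 0.975 * 0.343 * 12.99^2
= 0.5 * 1.225 * 0.975 * 0.343 * 168.7401
= 34.564 N

34.564 N


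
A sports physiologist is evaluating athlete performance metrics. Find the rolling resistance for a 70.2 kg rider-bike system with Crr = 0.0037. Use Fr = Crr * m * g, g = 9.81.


m * g = 70.2 * 9.81 = 688.662 N
Fr = 0.0037 * 688.662 = 2.548 N

2.548 N


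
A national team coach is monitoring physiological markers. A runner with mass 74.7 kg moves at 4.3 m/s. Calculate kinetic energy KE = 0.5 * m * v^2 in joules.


v^2 = 4.3^2 = 18.49
KE = 0.5 * 74.7 * 18.49
= 690.6 J

690.6 J


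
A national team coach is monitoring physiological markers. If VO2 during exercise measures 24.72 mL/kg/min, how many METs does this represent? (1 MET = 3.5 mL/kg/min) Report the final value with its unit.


METs = VO2 / 3.5 = 24.72 / 3.5 = 7.06

7.06 METs


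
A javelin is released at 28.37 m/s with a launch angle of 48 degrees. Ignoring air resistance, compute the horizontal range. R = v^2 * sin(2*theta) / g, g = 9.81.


Launch speed squared = 804.8569
sin(2 * 48 deg) = 0.994522
Range = 804.8569 * 0.994522 / 9.81
= 81.595 m

81.595 m


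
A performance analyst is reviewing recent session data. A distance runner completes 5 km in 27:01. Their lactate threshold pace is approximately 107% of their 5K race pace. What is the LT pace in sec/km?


Convert to seconds: 27 min 1 s = 1621 s
Pace per km = 1621 / 5 = 324.2 s/km
LT pace = 324.2 * 1.07 = 346.89 s/km

346.89 s/km


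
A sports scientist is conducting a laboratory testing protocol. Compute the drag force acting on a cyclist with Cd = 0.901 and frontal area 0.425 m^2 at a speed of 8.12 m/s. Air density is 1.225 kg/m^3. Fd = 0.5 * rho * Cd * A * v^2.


Step 1: v^2 = 65.9344
Step 2: Fd = 0.5 * 1.225 * 0.901 * 0.425 * 65.9344
= 15.464 N

15.464 N


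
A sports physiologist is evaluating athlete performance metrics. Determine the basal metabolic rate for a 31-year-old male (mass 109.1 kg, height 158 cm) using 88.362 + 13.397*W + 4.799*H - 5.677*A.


BMR = 88.362 + 13.397*109.1 + 4.799*158 - 5.677*31
= 2132.23 kcal/day

2132.23 kcal/day


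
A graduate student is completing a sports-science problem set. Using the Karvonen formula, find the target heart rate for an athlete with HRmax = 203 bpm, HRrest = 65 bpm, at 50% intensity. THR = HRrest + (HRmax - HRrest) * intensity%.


HRR = 203 - 65 = 138
THR = 65 + 138 * 0.5
= 65 + 69.0
= 134.0 bpm

134.0 bpm


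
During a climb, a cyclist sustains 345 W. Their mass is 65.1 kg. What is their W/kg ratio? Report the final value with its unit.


Power-to-weight = 345 W / 65.1 kg
= 5.3 W/kg

5.3 W/kg


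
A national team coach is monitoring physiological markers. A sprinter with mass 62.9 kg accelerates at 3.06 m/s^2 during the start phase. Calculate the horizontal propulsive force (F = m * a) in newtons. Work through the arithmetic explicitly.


F = m * a
= 62.9 * 3.06
= 192.47 N

192.47 N


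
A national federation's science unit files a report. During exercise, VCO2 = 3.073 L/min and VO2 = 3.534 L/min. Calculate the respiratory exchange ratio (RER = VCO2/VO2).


RER = VCO2 / VO2
= 3.073 / 3.534
= 0.8696

0.8696


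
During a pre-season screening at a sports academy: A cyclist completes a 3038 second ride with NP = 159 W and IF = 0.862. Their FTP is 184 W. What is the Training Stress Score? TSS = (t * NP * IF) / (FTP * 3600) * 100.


t * NP * IF = 3038 * 159 * 0.862 = 416382.204
FTP * 3600 = 662400
TSS = (416382.204 / 662400) * 100 = 62.86

62.86 TSS


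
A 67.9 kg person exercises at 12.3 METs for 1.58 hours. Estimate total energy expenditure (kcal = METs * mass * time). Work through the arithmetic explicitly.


Energy = METs * mass(kg) * time(h)
= 12.3 * 67.9 * 1.58
= 1319.57 kcal

1319.57 kcal


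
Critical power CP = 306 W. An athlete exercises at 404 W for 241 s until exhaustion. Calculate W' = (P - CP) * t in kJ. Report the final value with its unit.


P - CP = 404 - 306 = 98 W
W' = 98 * 241 = 23618 J
= 23618 / 1000 = 23.618 kJ

23.618 kJ


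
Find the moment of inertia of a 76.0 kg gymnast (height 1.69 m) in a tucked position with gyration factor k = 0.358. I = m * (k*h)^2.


Radius of gyration = 0.358 * 1.69 = 0.60502 m
I = 76.0 * 0.60502^2
= 76.0 * 0.366049
= 27.82 kg*m^2

27.82 kg*m^2


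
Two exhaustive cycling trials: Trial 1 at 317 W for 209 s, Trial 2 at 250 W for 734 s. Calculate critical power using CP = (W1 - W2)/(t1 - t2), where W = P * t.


W1 = 317 * 209 = 66253 J
W2 = 250 * 734 = 183500 J
CP = (66253 - 183500) / (209 - 734)
= -117247 / -525
= 223.33 W

223.33 W


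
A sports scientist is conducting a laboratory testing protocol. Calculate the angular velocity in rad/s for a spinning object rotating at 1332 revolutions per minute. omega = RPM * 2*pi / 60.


omega = RPM * 2*pi / 60
= 1332 * 6.28318531 / 60
= 139.487 rad/s

139.487 rad/s


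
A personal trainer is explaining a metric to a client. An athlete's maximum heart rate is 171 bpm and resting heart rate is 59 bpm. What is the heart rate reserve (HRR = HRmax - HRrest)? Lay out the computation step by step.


HRR = HRmax - HRrest
= 171 - 59
= 112 bpm

112 bpm


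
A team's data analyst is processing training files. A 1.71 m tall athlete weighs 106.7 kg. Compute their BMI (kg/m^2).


height^2 = 2.9241 m^2
BMI = 106.7 / 2.9241 = 36.49 kg/m^2

36.49 kg/m^2


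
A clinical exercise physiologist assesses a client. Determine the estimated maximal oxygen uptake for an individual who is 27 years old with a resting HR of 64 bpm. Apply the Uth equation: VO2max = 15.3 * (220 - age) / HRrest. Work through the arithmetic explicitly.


HRmax = 220 - 27 = 193
VO2max = 15.3 * (193 / 64)
= 15.3 * 3.0156
= 46.14 mL/kg/min

46.14 mL/kg/min


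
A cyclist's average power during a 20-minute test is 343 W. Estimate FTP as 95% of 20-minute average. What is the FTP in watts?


FTP = 20-min power * 0.95
= 343 * 0.95
= 325.85 W

325.85 W


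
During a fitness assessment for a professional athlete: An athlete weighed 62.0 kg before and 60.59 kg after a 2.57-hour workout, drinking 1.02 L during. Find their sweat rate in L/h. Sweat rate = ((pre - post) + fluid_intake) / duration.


Body mass change = 1.41 kg
Total sweat loss = 1.41 + 1.02 = 2.43 L
Rate = 2.43 / 2.57 = 0.946 L/h

0.946 L/h


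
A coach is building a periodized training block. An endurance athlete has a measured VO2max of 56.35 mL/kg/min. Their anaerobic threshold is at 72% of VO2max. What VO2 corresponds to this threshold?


Anaerobic threshold VO2 = VO2max * 72%
= 56.35 * 0.72
= 40.57 mL/kg/min

40.57 mL/kg/min


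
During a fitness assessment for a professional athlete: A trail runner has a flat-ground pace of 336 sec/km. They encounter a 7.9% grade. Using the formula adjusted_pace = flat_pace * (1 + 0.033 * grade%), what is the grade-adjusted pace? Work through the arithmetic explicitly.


Grade factor = 1 + 0.033 * 7.9 = 1.2607
Adjusted = 336 * 1.2607 = 423.6 sec/km

423.6 s/km


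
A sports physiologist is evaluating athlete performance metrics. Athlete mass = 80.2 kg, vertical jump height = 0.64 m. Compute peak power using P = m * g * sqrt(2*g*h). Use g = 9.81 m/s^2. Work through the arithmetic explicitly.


sqrt(2 * 9.81 * 0.64) = sqrt(12.5568) = 3.543558 m/s
P = 80.2 * 9.81 * 3.543558
= 2787.94 W

2787.94 W


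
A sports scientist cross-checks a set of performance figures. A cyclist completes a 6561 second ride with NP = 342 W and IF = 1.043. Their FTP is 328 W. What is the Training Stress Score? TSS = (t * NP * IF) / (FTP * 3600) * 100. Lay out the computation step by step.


t * NP * IF = 6561 * 342 * 1.043 = 2340348.066
FTP * 3600 = 1180800
TSS = (2340348.066 / 1180800) * 100 = 198.2

198.2 TSS


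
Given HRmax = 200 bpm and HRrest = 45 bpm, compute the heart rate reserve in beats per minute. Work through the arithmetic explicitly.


Heart rate reserve = maximum HR minus resting HR
HRR = 200 - 45 = 155 bpm

155 bpm


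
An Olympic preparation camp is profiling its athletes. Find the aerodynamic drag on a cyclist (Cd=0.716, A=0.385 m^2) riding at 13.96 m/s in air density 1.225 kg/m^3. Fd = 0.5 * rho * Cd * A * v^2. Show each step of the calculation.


Fd = 0.5 * 1.225 * 0.716 * 0.385 * 13.96^2
= 0.5 * 1.225 * 0.716 * 0.385 * 194.8816
= 32.904 N

32.904 N


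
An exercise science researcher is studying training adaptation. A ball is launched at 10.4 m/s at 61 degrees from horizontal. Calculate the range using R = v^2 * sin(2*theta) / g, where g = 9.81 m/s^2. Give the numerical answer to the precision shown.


sin(2 * 61) = sin(122) = 0.848048
v^2 = 10.4^2 = 108.16
R = 108.16 * 0.848048 / 9.81
= 9.35 m

9.35 m


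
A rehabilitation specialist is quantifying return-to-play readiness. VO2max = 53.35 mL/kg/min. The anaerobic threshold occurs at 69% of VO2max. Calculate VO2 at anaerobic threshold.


AT fraction = 69 / 100 = 0.69
AT VO2 = 53.35 * 0.69
= 36.81 mL/kg/min

36.81 mL/kg/min


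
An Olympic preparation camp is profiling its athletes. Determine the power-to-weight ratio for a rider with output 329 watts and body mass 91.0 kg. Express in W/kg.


P/W = 329 / 91.0 = 3.615 W/kg

3.615 W/kg


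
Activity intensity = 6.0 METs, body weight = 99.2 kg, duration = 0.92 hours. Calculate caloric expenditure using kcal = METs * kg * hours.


kcal = 6.0 * 99.2 * 0.92
= 595.2 * 0.92
= 547.58 kcal

547.58 kcal


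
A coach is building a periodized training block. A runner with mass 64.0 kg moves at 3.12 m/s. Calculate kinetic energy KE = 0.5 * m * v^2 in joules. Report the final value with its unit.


v^2 = 3.12^2 = 9.7344
KE = 0.5 * 64.0 * 9.7344
= 311.5 J

311.5 J


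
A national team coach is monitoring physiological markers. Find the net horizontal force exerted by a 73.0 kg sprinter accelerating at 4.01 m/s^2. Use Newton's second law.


Newton's second law: F = m * a
F = 73.0 * 4.01 = 292.73 N

292.73 N


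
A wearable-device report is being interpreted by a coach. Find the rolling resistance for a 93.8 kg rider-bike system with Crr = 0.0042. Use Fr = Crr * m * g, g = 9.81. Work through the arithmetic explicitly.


m * g = 93.8 * 9.81 = 920.178 N
Fr = 0.0042 * 920.178 = 3.865 N

3.865 N


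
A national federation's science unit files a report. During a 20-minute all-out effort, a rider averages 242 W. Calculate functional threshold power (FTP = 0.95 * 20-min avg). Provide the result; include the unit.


FTP = 0.95 * 242
= 229.9 W

229.9 W


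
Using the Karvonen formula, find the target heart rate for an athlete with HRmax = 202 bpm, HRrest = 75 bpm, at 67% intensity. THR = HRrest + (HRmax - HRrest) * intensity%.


HRR = 202 - 75 = 127
THR = 75 + 127 * 0.67
= 75 + 85.09
= 160.09 bpm

160.09 bpm


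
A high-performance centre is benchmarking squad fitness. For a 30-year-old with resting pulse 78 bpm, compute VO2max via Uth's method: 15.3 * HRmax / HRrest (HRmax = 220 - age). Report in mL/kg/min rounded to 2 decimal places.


Step 1: HRmax = 220 - 30 = 190 bpm
Step 2: Ratio = 190 / 78 = 2.4359
Step 3: VO2max = 15.3 * 2.4359 = 37.27 mL/kg/min

37.27 mL/kg/min


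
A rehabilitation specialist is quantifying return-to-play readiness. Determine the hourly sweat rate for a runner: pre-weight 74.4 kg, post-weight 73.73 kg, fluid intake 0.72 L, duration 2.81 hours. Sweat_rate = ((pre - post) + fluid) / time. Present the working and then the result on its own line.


Mass lost = 74.4 - 73.73 = 0.67 kg
Add fluid consumed: 0.67 + 0.72 = 1.39 L total sweat
Sweat rate = 1.39 / 2.81 = 0.495 L/h

0.495 L/h


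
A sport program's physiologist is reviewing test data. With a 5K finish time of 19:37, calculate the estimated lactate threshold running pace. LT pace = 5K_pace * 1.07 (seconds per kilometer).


Race duration = 1177 s for 5 km
Average pace = 1177 / 5 = 235.4 s/km
LT pace = 235.4 * 1.07
= 251.88 s/km

251.88 s/km


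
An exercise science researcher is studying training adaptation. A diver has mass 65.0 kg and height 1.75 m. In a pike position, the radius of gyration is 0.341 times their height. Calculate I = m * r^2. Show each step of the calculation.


r = 0.341 * 1.75 = 0.59675 m
I = m * r^2 = 65.0 * 0.356111 = 23.147 kg*m^2

23.147 kg*m^2


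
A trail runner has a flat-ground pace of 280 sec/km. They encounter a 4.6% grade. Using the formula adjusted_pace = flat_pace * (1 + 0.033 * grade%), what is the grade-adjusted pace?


Grade factor = 1 + 0.033 * 4.6 = 1.1518
Adjusted = 280 * 1.1518 = 322.5 sec/km

322.5 s/km


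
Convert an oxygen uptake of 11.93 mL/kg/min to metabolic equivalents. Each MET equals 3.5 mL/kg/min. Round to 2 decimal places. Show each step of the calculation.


One MET = 3.5 mL/kg/min
Number of METs = 11.93 / 3.5
= 3.41 METs

3.41 METs


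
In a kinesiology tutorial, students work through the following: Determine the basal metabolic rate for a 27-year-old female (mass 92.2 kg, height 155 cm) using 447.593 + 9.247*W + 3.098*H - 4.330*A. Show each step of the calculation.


BMR = 447.593 + 9.247*92.2 + 3.098*155 - 4.330*27
= 1663.45 kcal/day

1663.45 kcal/day


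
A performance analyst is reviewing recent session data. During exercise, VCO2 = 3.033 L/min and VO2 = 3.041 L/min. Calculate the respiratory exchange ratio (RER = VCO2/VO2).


RER = VCO2 / VO2
= 3.033 / 3.041
= 0.9974

0.9974


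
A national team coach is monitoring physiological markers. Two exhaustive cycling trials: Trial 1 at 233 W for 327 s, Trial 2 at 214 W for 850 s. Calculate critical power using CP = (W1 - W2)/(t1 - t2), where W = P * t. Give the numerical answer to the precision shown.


W1 = 233 * 327 = 76191 J
W2 = 214 * 850 = 181900 J
CP = (76191 - 181900) / (327 - 850)
= -105709 / -523
= 202.12 W

202.12 W


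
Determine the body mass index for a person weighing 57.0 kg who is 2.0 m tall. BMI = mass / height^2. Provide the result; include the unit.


BMI = mass / height^2
= 57.0 / 2.0^2
= 57.0 / 4.0
= 14.25 kg/m^2

14.25 kg/m^2


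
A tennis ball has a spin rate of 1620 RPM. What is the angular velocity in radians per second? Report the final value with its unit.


Convert RPM to rad/s: multiply by 2*pi and divide by 60
omega = 1620 * 2 * pi / 60
= 169.646 rad/s

169.646 rad/s


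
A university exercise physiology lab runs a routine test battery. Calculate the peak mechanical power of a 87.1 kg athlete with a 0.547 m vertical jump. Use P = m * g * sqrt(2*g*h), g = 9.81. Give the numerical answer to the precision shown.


First, sqrt(2gh) = sqrt(2 * 9.81 * 0.547)
= sqrt(10.73214) = 3.275995 m/s
Power = 87.1 * 9.81 * 3.275995 = 2799.18 W

2799.18 W


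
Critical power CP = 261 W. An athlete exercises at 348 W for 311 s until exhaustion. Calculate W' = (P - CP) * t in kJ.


P - CP = 348 - 261 = 87 W
W' = 87 * 311 = 27057 J
= 27057 / 1000 = 27.057 kJ

27.057 kJ


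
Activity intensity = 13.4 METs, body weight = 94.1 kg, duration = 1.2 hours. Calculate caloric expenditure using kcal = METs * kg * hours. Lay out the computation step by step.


kcal = 13.4 * 94.1 * 1.2
= 1260.94 * 1.2
= 1513.13 kcal

1513.13 kcal


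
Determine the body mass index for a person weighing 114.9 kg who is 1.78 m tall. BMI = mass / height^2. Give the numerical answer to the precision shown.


BMI = mass / height^2
= 114.9 / 1.78^2
= 114.9 / 3.1684
= 36.26 kg/m^2

36.26 kg/m^2


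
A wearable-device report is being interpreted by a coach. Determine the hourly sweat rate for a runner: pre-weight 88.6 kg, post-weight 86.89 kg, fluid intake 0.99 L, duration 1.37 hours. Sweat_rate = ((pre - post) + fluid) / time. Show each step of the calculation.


Mass lost = 88.6 - 86.89 = 1.71 kg
Add fluid consumed: 1.71 + 0.99 = 2.7 L total sweat
Sweat rate = 2.7 / 1.37 = 1.971 L/h

1.971 L/h


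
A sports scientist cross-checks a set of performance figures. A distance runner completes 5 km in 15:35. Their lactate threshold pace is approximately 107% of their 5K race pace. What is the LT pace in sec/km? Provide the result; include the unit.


Convert to seconds: 15 min 35 s = 935 s
Pace per km = 935 / 5 = 187.0 s/km
LT pace = 187.0 * 1.07 = 200.09 s/km

200.09 s/km


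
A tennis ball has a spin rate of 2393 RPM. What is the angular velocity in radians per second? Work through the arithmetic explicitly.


Convert RPM to rad/s: multiply by 2*pi and divide by 60
omega = 2393 * 2 * pi / 60
= 250.594 rad/s

250.594 rad/s


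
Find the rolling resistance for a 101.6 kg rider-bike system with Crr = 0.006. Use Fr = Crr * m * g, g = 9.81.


m * g = 101.6 * 9.81 = 996.696 N
Fr = 0.006 * 996.696 = 5.98 N

5.98 N


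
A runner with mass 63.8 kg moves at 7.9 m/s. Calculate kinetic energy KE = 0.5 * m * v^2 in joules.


v^2 = 7.9^2 = 62.41
KE = 0.5 * 63.8 * 62.41
= 1990.88 J

1990.88 J


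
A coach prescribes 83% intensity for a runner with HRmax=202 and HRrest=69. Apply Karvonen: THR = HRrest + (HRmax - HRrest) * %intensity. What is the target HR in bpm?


Heart rate reserve = 202 - 69 = 133
Intensity fraction = 83 / 100 = 0.83
THR = 69 + 133 * 0.83 = 179.39 bpm

179.39 bpm


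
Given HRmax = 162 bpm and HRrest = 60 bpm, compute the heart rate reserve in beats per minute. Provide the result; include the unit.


Heart rate reserve = maximum HR minus resting HR
HRR = 162 - 60 = 102 bpm

102 bpm


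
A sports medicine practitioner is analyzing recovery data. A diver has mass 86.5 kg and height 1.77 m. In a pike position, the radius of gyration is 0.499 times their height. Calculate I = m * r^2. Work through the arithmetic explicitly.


r = 0.499 * 1.77 = 0.88323 m
I = m * r^2 = 86.5 * 0.780095 = 67.478 kg*m^2

67.478 kg*m^2


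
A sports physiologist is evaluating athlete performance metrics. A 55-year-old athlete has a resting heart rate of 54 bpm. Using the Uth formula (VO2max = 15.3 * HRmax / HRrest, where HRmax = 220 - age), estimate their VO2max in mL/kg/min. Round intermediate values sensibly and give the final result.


HRmax = 220 - 55 = 165 bpm
Ratio = HRmax / HRrest = 165 / 54 = 3.0556
VO2max = 15.3 * 3.0556 = 46.75 mL/kg/min

46.75 mL/kg/min


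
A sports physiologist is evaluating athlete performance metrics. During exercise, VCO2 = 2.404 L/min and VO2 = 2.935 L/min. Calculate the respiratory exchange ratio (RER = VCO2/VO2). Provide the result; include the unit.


RER = VCO2 / VO2
= 2.404 / 2.935
= 0.8191

0.8191


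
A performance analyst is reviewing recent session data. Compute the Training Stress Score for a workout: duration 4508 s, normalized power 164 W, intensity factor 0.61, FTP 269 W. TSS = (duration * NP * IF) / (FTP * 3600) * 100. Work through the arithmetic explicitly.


Product = 4508 * 164 * 0.61 = 450980.32
Base = 269 * 3600 = 968400
TSS = 450980.32 / 968400 * 100 = 46.57

46.57 TSS


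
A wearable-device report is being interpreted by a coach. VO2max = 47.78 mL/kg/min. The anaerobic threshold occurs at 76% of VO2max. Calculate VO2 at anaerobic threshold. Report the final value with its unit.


AT fraction = 76 / 100 = 0.76
AT VO2 = 47.78 * 0.76
= 36.31 mL/kg/min

36.31 mL/kg/min


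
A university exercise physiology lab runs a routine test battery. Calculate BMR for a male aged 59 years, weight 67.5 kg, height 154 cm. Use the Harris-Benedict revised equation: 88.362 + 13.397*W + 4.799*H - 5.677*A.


Substituting values:
W term = 13.397 * 67.5 = 904.2975
H term = 4.799 * 154 = 739.046
A term = 5.677 * 59 = 334.943
BMR = 1396.76 kcal/day

1396.76 kcal/day


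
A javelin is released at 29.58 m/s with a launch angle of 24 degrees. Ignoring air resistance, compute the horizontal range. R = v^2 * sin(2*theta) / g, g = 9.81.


Launch speed squared = 874.9764
sin(2 * 24 deg) = 0.743145
Range = 874.9764 * 0.743145 / 9.81
= 66.283 m

66.283 m


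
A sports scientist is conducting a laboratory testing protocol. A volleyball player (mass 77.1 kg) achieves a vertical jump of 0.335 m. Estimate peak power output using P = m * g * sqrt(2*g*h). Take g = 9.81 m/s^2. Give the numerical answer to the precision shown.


2 * g * h = 2 * 9.81 * 0.335 = 6.5727
sqrt(6.5727) = 2.563728 m/s
P = 77.1 * 9.81 * 2.563728 = 1939.08 W

1939.08 W


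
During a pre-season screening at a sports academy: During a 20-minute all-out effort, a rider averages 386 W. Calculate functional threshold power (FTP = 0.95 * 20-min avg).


FTP = 0.95 * 386
= 366.7 W

366.7 W


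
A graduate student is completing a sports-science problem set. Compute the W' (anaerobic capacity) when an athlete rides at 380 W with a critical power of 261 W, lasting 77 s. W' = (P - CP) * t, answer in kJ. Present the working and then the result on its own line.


Above-CP power = 119 W
Duration = 77 s
W' = 119 * 77 = 9163 J
Convert: 9163 / 1000 = 9.163 kJ

9.163 kJ


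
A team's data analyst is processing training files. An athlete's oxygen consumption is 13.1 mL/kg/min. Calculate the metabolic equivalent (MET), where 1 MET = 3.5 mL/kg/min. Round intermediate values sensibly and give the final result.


MET = VO2 / 3.5
= 13.1 / 3.5
= 3.74 METs

3.74 METs


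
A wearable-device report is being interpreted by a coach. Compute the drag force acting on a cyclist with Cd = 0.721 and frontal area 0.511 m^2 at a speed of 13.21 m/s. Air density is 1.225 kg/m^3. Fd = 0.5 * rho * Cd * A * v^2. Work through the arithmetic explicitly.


Step 1: v^2 = 174.5041
Step 2: Fd = 0.5 * 1.225 * 0.721 * 0.511 * 174.5041
= 39.379 N

39.379 N


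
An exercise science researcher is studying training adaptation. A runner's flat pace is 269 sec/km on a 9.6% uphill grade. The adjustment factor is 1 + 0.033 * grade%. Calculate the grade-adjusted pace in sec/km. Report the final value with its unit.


Factor = 1 + 0.033 * 9.6 = 1.3168
Adjusted pace = 269 * 1.3168
= 354.22 sec/km

354.22 s/km


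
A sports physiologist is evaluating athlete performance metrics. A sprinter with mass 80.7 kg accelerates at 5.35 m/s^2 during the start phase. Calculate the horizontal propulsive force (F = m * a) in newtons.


F = m * a
= 80.7 * 5.35
= 431.75 N

431.75 N


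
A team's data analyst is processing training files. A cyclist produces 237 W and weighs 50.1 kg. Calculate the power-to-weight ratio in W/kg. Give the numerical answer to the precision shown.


P/W = power / mass
= 237 / 50.1
= 4.731 W/kg

4.731 W/kg


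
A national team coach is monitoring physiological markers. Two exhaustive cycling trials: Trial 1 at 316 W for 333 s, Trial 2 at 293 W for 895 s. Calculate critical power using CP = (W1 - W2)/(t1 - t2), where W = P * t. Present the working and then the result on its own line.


W1 = 316 * 333 = 105228 J
W2 = 293 * 895 = 262235 J
CP = (105228 - 262235) / (333 - 895)
= -157007 / -562
= 279.37 W

279.37 W


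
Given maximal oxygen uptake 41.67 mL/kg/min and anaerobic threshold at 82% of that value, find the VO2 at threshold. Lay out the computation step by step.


Percentage as decimal = 0.82
VO2 at AT = 41.67 * 0.82 = 34.17 mL/kg/min

34.17 mL/kg/min


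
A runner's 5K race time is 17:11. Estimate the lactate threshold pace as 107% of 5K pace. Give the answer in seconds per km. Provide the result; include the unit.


Total race time = 17*60 + 11 = 1031 seconds
5K pace = 1031 / 5 = 206.2 sec/km
LT pace = 206.2 * 1.07 = 220.63 sec/km

220.63 s/km


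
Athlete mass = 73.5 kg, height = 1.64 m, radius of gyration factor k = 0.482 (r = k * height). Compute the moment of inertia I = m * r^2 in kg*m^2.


r = k * height = 0.482 * 1.64 = 0.79048 m
r^2 = 0.79048^2 = 0.624859
I = 73.5 * 0.624859 = 45.927 kg*m^2

45.927 kg*m^2


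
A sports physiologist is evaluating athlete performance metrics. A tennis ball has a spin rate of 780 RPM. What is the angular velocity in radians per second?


Convert RPM to rad/s: multiply by 2*pi and divide by 60
omega = 780 * 2 * pi / 60
= 81.681 rad/s

81.681 rad/s


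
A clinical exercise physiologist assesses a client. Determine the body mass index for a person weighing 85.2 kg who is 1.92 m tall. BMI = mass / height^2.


BMI = mass / height^2
= 85.2 / 1.92^2
= 85.2 / 3.6864
= 23.11 kg/m^2

23.11 kg/m^2


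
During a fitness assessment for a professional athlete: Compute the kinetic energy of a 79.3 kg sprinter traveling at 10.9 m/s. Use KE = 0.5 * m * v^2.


Velocity squared = 118.81
KE = 0.5 * 79.3 * 118.81 = 4710.82 J

4710.82 J


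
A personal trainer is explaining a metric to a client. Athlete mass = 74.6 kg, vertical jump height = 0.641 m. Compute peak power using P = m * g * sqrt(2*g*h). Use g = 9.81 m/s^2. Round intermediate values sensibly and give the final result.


sqrt(2 * 9.81 * 0.641) = sqrt(12.57642) = 3.546325 m/s
P = 74.6 * 9.81 * 3.546325
= 2595.29 W

2595.29 W


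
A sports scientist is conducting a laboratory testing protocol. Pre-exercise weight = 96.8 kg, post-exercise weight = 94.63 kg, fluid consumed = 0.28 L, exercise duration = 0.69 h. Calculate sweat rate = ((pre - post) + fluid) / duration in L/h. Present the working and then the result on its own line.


Weight loss = 96.8 - 94.63 = 2.17 kg (approx L)
Total sweat = 2.17 + 0.28 = 2.45 L
Sweat rate = 2.45 / 0.69 = 3.551 L/h

3.551 L/h


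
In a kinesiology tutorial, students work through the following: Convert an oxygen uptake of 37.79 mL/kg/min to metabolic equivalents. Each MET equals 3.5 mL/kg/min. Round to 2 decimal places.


One MET = 3.5 mL/kg/min
Number of METs = 37.79 / 3.5
= 10.8 METs

10.8 METs


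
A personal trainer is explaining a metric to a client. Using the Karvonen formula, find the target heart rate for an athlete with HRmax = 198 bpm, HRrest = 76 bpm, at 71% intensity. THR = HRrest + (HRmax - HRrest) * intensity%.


HRR = 198 - 76 = 122
THR = 76 + 122 * 0.71
= 76 + 86.62
= 162.62 bpm

162.62 bpm


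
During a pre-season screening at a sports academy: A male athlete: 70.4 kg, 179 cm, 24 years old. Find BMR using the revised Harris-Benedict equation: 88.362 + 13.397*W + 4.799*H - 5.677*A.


Intercept = 88.362
Weight contribution = 13.397 * 70.4 = 943.1488
Height contribution = 4.799 * 179 = 859.021
Age contribution = 5.677 * 24 = 136.248
BMR = 88.362 + 943.1488 + 859.021 - 136.248
= 1754.28 kcal/day

1754.28 kcal/day


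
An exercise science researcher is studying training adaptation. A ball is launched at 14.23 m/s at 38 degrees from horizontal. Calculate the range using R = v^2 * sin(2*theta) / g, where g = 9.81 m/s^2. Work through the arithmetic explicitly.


sin(2 * 38) = sin(76) = 0.970296
v^2 = 14.23^2 = 202.4929
R = 202.4929 * 0.970296 / 9.81
= 20.028 m

20.028 m


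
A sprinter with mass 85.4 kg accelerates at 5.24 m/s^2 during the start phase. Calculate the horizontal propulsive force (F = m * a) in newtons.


F = m * a
= 85.4 * 5.24
= 447.5 N

447.5 N


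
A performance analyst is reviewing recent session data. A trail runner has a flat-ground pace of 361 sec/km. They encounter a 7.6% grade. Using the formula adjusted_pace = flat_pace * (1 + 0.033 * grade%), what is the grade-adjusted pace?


Grade factor = 1 + 0.033 * 7.6 = 1.2508
Adjusted = 361 * 1.2508 = 451.54 sec/km

451.54 s/km


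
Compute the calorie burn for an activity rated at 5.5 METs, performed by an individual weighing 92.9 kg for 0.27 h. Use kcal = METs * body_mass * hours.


Product of METs and mass = 5.5 * 92.9 = 510.95
Total kcal = 510.95 * 0.27 = 137.96 kcal

137.96 kcal


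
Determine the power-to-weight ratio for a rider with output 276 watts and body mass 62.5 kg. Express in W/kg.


P/W = 276 / 62.5 = 4.416 W/kg

4.416 W/kg


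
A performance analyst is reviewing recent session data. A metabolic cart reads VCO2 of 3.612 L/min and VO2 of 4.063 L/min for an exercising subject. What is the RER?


RER = VCO2 / VO2 = 3.612 / 4.063 = 0.889

0.889


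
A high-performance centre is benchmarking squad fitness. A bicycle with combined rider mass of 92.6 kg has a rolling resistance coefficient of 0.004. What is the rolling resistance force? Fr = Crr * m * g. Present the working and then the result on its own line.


Fr = 0.004 * 92.6 * 9.81
= 0.3704 * 9.81
= 3.634 N

3.634 N


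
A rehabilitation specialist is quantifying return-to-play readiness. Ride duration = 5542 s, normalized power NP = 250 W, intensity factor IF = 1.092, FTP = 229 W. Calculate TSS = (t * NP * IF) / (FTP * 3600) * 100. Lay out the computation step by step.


Numerator = 5542 * 250 * 1.092 = 1512966.0
Denominator = 229 * 3600 = 824400
TSS = 1512966.0 / 824400 * 100
= 183.52

183.52 TSS
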